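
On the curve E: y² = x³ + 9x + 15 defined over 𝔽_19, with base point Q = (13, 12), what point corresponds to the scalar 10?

Double-and-add on 10 = (1010)₂. Start with Q = (13, 12) for the leading 1-bit.
double: tangent at (13, 12): λ = (3·13² + 9)/(2·12) ≡ 3/5. 5⁻¹ ≡ 4 (mod 19), so λ ≡ 3·4 ≡ 12.
  x = λ² - 13 - 13 = 144 - 26 ≡ 4; y = λ·(13 - 4) - 12 ≡ 1. → (4, 1)
double: tangent at (4, 1): λ = (3·4² + 9)/(2·1) ≡ 0/2. 2⁻¹ ≡ 10 (mod 19), so λ ≡ 0·10 ≡ 0.
  x = λ² - 4 - 4 = 0 - 8 ≡ 11; y = λ·(4 - 11) - 1 ≡ 18. → (11, 18)
add Q: (11, 18) + (13, 12). λ = (12 - 18)/(13 - 11) ≡ 13/2 mod 19. 2⁻¹ ≡ 10 (mod 19), so λ ≡ 16.
  x = λ² - 11 - 13 = 256 - 24 ≡ 4; y = λ·(11 - 4) - 18 ≡ 18. → (4, 18)
double: tangent at (4, 18): λ = (3·4² + 9)/(2·18) ≡ 0/17. 17⁻¹ ≡ 9 (mod 19) since 17·9 = 153 ≡ 1, so λ ≡ 0·9 ≡ 0.
  x = λ² - 4 - 4 = 0 - 8 ≡ 11; y = λ·(4 - 11) - 18 ≡ 1. → (11, 1)

(11, 1)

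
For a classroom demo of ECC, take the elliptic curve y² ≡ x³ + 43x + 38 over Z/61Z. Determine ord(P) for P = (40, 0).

2

2P: (40, 0) + (40, 0): same x and y₁ ≡ -y₂, so the sum is ∞.
2P = ∞, so the order is 2.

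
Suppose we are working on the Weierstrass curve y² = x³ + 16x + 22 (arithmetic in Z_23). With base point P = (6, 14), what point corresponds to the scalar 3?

Repeated addition: build up to 3P.
2P: tangent at (6, 14): λ = (3·6² + 16)/(2·14) ≡ 9/5. 5⁻¹ ≡ 14 (mod 23) since 5·14 = 70 ≡ 1, so λ ≡ 9·14 ≡ 11.
  x = λ² - 6 - 6 = 121 - 12 ≡ 17; y = λ·(6 - 17) - 14 ≡ 3. → (17, 3)
3P: (17, 3) + (6, 14). λ = (14 - 3)/(6 - 17) ≡ 11/12 mod 23. 12⁻¹ ≡ 2 (mod 23) since 12·2 = 24 ≡ 1, so λ ≡ 22.
  x = λ² - 17 - 6 = 484 - 23 ≡ 1; y = λ·(17 - 1) - 3 ≡ 4. → (1, 4)

(1, 4)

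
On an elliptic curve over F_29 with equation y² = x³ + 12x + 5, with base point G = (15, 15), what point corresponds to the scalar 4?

Repeated addition: build up to 4G.
2G: tangent at (15, 15): λ = (3·15² + 12)/(2·15) ≡ 20/1. 1⁻¹ ≡ 1 (mod 29), so λ ≡ 20·1 ≡ 20.
  x = λ² - 15 - 15 = 400 - 30 ≡ 22; y = λ·(15 - 22) - 15 ≡ 19. → (22, 19)
3G: (22, 19) + (15, 15). λ = (15 - 19)/(15 - 22) ≡ 25/22 mod 29. 22⁻¹ ≡ 4 (mod 29) since 22·4 = 88 ≡ 1, so λ ≡ 13.
  x = λ² - 22 - 15 = 169 - 37 ≡ 16; y = λ·(22 - 16) - 19 ≡ 1. → (16, 1)
4G: (16, 1) + (15, 15). λ = (15 - 1)/(15 - 16) ≡ 14/28 mod 29. 28⁻¹ ≡ 28 (mod 29), so λ ≡ 15.
  x = λ² - 16 - 15 = 225 - 31 ≡ 20; y = λ·(16 - 20) - 1 ≡ 26. → (20, 26)

(20, 26)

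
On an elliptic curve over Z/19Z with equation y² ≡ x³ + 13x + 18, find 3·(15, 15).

(8, 8)

Write G = (15, 15).
Repeated addition: build up to 3G.
2G: tangent at (15, 15): λ = (3·15² + 13)/(2·15) ≡ 4/11. 11⁻¹ ≡ 7 (mod 19), so λ ≡ 4·7 ≡ 9.
  x = λ² - 15 - 15 = 81 - 30 ≡ 13; y = λ·(15 - 13) - 15 ≡ 3. → (13, 3)
3G: (13, 3) + (15, 15). λ = (15 - 3)/(15 - 13) ≡ 12/2 mod 19. 2⁻¹ ≡ 10 (mod 19), so λ ≡ 6.
  x = λ² - 13 - 15 = 36 - 28 ≡ 8; y = λ·(13 - 8) - 3 ≡ 8. → (8, 8)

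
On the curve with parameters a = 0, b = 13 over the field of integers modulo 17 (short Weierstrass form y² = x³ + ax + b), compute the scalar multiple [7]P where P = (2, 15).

Double-and-add on 7 = (111)₂. Start with P = (2, 15) for the leading 1-bit.
double: tangent at (2, 15): λ = (3·2² + 0)/(2·15) ≡ 12/13. 13⁻¹ ≡ 4 (mod 17) since 13·4 = 52 ≡ 1, so λ ≡ 12·4 ≡ 14.
  x = λ² - 2 - 2 = 196 - 4 ≡ 5; y = λ·(2 - 5) - 15 ≡ 11. → (5, 11)
add P: (5, 11) + (2, 15). λ = (15 - 11)/(2 - 5) ≡ 4/14 mod 17. 14⁻¹ ≡ 11 (mod 17), so λ ≡ 10.
  x = λ² - 5 - 2 = 100 - 7 ≡ 8; y = λ·(5 - 8) - 11 ≡ 10. → (8, 10)
double: tangent at (8, 10): λ = (3·8² + 0)/(2·10) ≡ 5/3. 3⁻¹ ≡ 6 (mod 17) since 3·6 = 18 ≡ 1, so λ ≡ 5·6 ≡ 13.
  x = λ² - 8 - 8 = 169 - 16 ≡ 0; y = λ·(8 - 0) - 10 ≡ 9. → (0, 9)
add P: (0, 9) + (2, 15). λ = (15 - 9)/(2 - 0) ≡ 6/2 mod 17. 2⁻¹ ≡ 9 (mod 17), so λ ≡ 3.
  x = λ² - 0 - 2 = 9 - 2 ≡ 7; y = λ·(0 - 7) - 9 ≡ 4. → (7, 4)

(7, 4)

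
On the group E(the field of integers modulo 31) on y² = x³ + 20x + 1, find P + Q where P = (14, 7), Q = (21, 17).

(14, 7) + (21, 17). λ = (17 - 7)/(21 - 14) ≡ 10/7 mod 31. 7⁻¹ ≡ 9 (mod 31), so λ ≡ 28.
  x = λ² - 14 - 21 = 784 - 35 ≡ 5; y = λ·(14 - 5) - 7 ≡ 28. → (5, 28)

(5, 28)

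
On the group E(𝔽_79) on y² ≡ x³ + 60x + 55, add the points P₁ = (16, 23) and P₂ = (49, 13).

(16, 23) + (49, 13). λ = (13 - 23)/(49 - 16) ≡ 69/33 mod 79. 33⁻¹ ≡ 12 (mod 79) since 33·12 = 396 ≡ 1, so λ ≡ 38.
  x = λ² - 16 - 49 = 1444 - 65 ≡ 36; y = λ·(16 - 36) - 23 ≡ 7. → (36, 7)

(36, 7)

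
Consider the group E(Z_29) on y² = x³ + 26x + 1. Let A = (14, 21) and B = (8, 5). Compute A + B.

(27, 12)

(14, 21) + (8, 5). λ = (5 - 21)/(8 - 14) ≡ 13/23 mod 29. 23⁻¹ ≡ 24 (mod 29), so λ ≡ 22.
  x = λ² - 14 - 8 = 484 - 22 ≡ 27; y = λ·(14 - 27) - 21 ≡ 12. → (27, 12)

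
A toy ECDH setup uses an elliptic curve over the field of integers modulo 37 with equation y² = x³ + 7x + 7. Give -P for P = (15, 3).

-(15, 3) = (15, -3 mod 37) = (15, 34).

(15, 34)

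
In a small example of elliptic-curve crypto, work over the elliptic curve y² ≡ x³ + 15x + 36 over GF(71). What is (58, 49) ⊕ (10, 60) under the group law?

(9, 30)

(58, 49) + (10, 60). λ = (60 - 49)/(10 - 58) ≡ 11/23 mod 71. 23⁻¹ ≡ 34 (mod 71), so λ ≡ 19.
  x = λ² - 58 - 10 = 361 - 68 ≡ 9; y = λ·(58 - 9) - 49 ≡ 30. → (9, 30)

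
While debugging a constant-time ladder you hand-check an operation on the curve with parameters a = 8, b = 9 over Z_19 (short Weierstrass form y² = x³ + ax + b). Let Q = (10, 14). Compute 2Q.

tangent at (10, 14): λ = (3·10² + 8)/(2·14) ≡ 4/9. 9⁻¹ ≡ 17 (mod 19), so λ ≡ 4·17 ≡ 11.
  x = λ² - 10 - 10 = 121 - 20 ≡ 6; y = λ·(10 - 6) - 14 ≡ 11. → (6, 11)

(6, 11)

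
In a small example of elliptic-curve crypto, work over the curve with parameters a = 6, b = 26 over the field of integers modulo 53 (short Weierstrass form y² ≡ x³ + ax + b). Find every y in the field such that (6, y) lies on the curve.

15, 38

x³ + 6x + 26 = 278 ≡ 13 (mod 53).
Square roots of 13 mod 53: 15 and 38 (since 15² = 225 ≡ 13).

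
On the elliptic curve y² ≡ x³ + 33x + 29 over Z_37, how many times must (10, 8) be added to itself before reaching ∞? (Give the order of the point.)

10

2P: tangent at (10, 8): λ = (3·10² + 33)/(2·8) ≡ 0/16. 16⁻¹ ≡ 7 (mod 37), so λ ≡ 0·7 ≡ 0.
  x = λ² - 10 - 10 = 0 - 20 ≡ 17; y = λ·(10 - 17) - 8 ≡ 29. → (17, 29)
3P: (17, 29) + (10, 8). λ = (8 - 29)/(10 - 17) ≡ 16/30 mod 37. 30⁻¹ ≡ 21 (mod 37), so λ ≡ 3.
  x = λ² - 17 - 10 = 9 - 27 ≡ 19; y = λ·(17 - 19) - 29 ≡ 2. → (19, 2)
4P: (19, 2) + (10, 8). λ = (8 - 2)/(10 - 19) ≡ 6/28 mod 37. 28⁻¹ ≡ 4 (mod 37) since 28·4 = 112 ≡ 1, so λ ≡ 24.
  x = λ² - 19 - 10 = 576 - 29 ≡ 29; y = λ·(19 - 29) - 2 ≡ 17. → (29, 17)
5P: (29, 17) + (10, 8). λ = (8 - 17)/(10 - 29) ≡ 28/18 mod 37. 18⁻¹ ≡ 35 (mod 37) since 18·35 = 630 ≡ 1, so λ ≡ 18.
  x = λ² - 29 - 10 = 324 - 39 ≡ 26; y = λ·(29 - 26) - 17 ≡ 0. → (26, 0)
6P: (26, 0) + (10, 8). λ = (8 - 0)/(10 - 26) ≡ 8/21 mod 37. 21⁻¹ ≡ 30 (mod 37) since 21·30 = 630 ≡ 1, so λ ≡ 18.
  x = λ² - 26 - 10 = 324 - 36 ≡ 29; y = λ·(26 - 29) - 0 ≡ 20. → (29, 20)
7P: (29, 20) + (10, 8). λ = (8 - 20)/(10 - 29) ≡ 25/18 mod 37. 18⁻¹ ≡ 35 (mod 37), so λ ≡ 24.
  x = λ² - 29 - 10 = 576 - 39 ≡ 19; y = λ·(29 - 19) - 20 ≡ 35. → (19, 35)
8P: (19, 35) + (10, 8). λ = (8 - 35)/(10 - 19) ≡ 10/28 mod 37. 28⁻¹ ≡ 4 (mod 37) since 28·4 = 112 ≡ 1, so λ ≡ 3.
  x = λ² - 19 - 10 = 9 - 29 ≡ 17; y = λ·(19 - 17) - 35 ≡ 8. → (17, 8)
9P: (17, 8) + (10, 8). λ = (8 - 8)/(10 - 17) ≡ 0/30 mod 37. 30⁻¹ ≡ 21 (mod 37), so λ ≡ 0.
  x = λ² - 17 - 10 = 0 - 27 ≡ 10; y = λ·(17 - 10) - 8 ≡ 29. → (10, 29)
10P: (10, 29) + (10, 8): same x and y₁ ≡ -y₂, so the sum is ∞.
10P = ∞, so the order is 10.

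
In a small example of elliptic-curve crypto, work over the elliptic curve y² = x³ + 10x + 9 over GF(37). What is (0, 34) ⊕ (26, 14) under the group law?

(14, 28)

(0, 34) + (26, 14). λ = (14 - 34)/(26 - 0) ≡ 17/26 mod 37. 26⁻¹ ≡ 10 (mod 37), so λ ≡ 22.
  x = λ² - 0 - 26 = 484 - 26 ≡ 14; y = λ·(0 - 14) - 34 ≡ 28. → (14, 28)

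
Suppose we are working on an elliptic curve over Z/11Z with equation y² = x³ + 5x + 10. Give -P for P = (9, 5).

(9, 6)

-(9, 5) = (9, -5 mod 11) = (9, 6).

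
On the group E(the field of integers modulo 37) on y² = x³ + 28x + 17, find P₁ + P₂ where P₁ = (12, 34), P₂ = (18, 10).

(12, 34) + (18, 10). λ = (10 - 34)/(18 - 12) ≡ 13/6 mod 37. 6⁻¹ ≡ 31 (mod 37), so λ ≡ 33.
  x = λ² - 12 - 18 = 1089 - 30 ≡ 23; y = λ·(12 - 23) - 34 ≡ 10. → (23, 10)

(23, 10)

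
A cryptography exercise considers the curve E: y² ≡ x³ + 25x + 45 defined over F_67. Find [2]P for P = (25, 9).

(56, 39)

tangent at (25, 9): λ = (3·25² + 25)/(2·9) ≡ 24/18. 18⁻¹ ≡ 41 (mod 67), so λ ≡ 24·41 ≡ 46.
  x = λ² - 25 - 25 = 2116 - 50 ≡ 56; y = λ·(25 - 56) - 9 ≡ 39. → (56, 39)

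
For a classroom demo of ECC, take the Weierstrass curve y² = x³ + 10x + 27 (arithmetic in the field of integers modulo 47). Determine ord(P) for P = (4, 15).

5

2P: tangent at (4, 15): λ = (3·4² + 10)/(2·15) ≡ 11/30. 30⁻¹ ≡ 11 (mod 47) since 30·11 = 330 ≡ 1, so λ ≡ 11·11 ≡ 27.
  x = λ² - 4 - 4 = 729 - 8 ≡ 16; y = λ·(4 - 16) - 15 ≡ 37. → (16, 37)
3P: (16, 37) + (4, 15). λ = (15 - 37)/(4 - 16) ≡ 25/35 mod 47. 35⁻¹ ≡ 43 (mod 47), so λ ≡ 41.
  x = λ² - 16 - 4 = 1681 - 20 ≡ 16; y = λ·(16 - 16) - 37 ≡ 10. → (16, 10)
4P: (16, 10) + (4, 15). λ = (15 - 10)/(4 - 16) ≡ 5/35 mod 47. 35⁻¹ ≡ 43 (mod 47) since 35·43 = 1505 ≡ 1, so λ ≡ 27.
  x = λ² - 16 - 4 = 729 - 20 ≡ 4; y = λ·(16 - 4) - 10 ≡ 32. → (4, 32)
5P: (4, 32) + (4, 15): same x and y₁ ≡ -y₂, so the sum is O.
5P = O, so the order is 5.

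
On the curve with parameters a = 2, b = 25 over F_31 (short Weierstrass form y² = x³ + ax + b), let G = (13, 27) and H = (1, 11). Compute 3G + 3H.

First 3G:
Repeated addition: build up to 3G.
2G: tangent at (13, 27): λ = (3·13² + 2)/(2·27) ≡ 13/23. 23⁻¹ ≡ 27 (mod 31) since 23·27 = 621 ≡ 1, so λ ≡ 13·27 ≡ 10.
  x = λ² - 13 - 13 = 100 - 26 ≡ 12; y = λ·(13 - 12) - 27 ≡ 14. → (12, 14)
3G: (12, 14) + (13, 27). λ = (27 - 14)/(13 - 12) ≡ 13/1 mod 31. 1⁻¹ ≡ 1 (mod 31), so λ ≡ 13.
  x = λ² - 12 - 13 = 169 - 25 ≡ 20; y = λ·(12 - 20) - 14 ≡ 6. → (20, 6)
3G = (20, 6).
Next 3H:
Repeated addition: build up to 3H.
2H: tangent at (1, 11): λ = (3·1² + 2)/(2·11) ≡ 5/22. 22⁻¹ ≡ 24 (mod 31) since 22·24 = 528 ≡ 1, so λ ≡ 5·24 ≡ 27.
  x = λ² - 1 - 1 = 729 - 2 ≡ 14; y = λ·(1 - 14) - 11 ≡ 10. → (14, 10)
3H: (14, 10) + (1, 11). λ = (11 - 10)/(1 - 14) ≡ 1/18 mod 31. 18⁻¹ ≡ 19 (mod 31) since 18·19 = 342 ≡ 1, so λ ≡ 19.
  x = λ² - 14 - 1 = 361 - 15 ≡ 5; y = λ·(14 - 5) - 10 ≡ 6. → (5, 6)
3H = (5, 6).
Finally 3G + 3H:
(20, 6) + (5, 6). λ = (6 - 6)/(5 - 20) ≡ 0/16 mod 31. 16⁻¹ ≡ 2 (mod 31) since 16·2 = 32 ≡ 1, so λ ≡ 0.
  x = λ² - 20 - 5 = 0 - 25 ≡ 6; y = λ·(20 - 6) - 6 ≡ 25. → (6, 25)

(6, 25)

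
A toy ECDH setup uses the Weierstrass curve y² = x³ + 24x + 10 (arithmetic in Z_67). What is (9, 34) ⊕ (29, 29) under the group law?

(9, 34) + (29, 29). λ = (29 - 34)/(29 - 9) ≡ 62/20 mod 67. 20⁻¹ ≡ 57 (mod 67) since 20·57 = 1140 ≡ 1, so λ ≡ 50.
  x = λ² - 9 - 29 = 2500 - 38 ≡ 50; y = λ·(9 - 50) - 34 ≡ 60. → (50, 60)

(50, 60)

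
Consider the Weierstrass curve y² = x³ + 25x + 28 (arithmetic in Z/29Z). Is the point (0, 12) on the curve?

y² = 12² ≡ 28; x³ + 25x + 28 = 28 ≡ 28 (mod 29). 28 = 28.

yes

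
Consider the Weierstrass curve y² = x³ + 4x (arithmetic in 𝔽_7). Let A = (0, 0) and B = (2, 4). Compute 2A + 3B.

(2, 3)

First 2A:
Repeated addition: build up to 2A.
2A: (0, 0) + (0, 0): same x and y₁ ≡ -y₂, so the sum is O.
2A = O.
Next 3B:
Repeated addition: build up to 3B.
2B: tangent at (2, 4): λ = (3·2² + 4)/(2·4) ≡ 2/1. 1⁻¹ ≡ 1 (mod 7), so λ ≡ 2·1 ≡ 2.
  x = λ² - 2 - 2 = 4 - 4 ≡ 0; y = λ·(2 - 0) - 4 ≡ 0. → (0, 0)
3B: (0, 0) + (2, 4). λ = (4 - 0)/(2 - 0) ≡ 4/2 mod 7. 2⁻¹ ≡ 4 (mod 7), so λ ≡ 2.
  x = λ² - 0 - 2 = 4 - 2 ≡ 2; y = λ·(0 - 2) - 0 ≡ 3. → (2, 3)
3B = (2, 3).
Finally 2A + 3B:
O + (2, 3) = (2, 3) (identity).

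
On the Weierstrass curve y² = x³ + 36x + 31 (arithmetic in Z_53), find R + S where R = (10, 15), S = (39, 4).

(10, 15) + (39, 4). λ = (4 - 15)/(39 - 10) ≡ 42/29 mod 53. 29⁻¹ ≡ 11 (mod 53), so λ ≡ 38.
  x = λ² - 10 - 39 = 1444 - 49 ≡ 17; y = λ·(10 - 17) - 15 ≡ 37. → (17, 37)

(17, 37)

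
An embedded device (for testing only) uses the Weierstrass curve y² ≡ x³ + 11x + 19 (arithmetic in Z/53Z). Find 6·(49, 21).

(9, 30)

Write G = (49, 21).
Double-and-add on 6 = (110)₂. Start with G = (49, 21) for the leading 1-bit.
double: tangent at (49, 21): λ = (3·49² + 11)/(2·21) ≡ 6/42. 42⁻¹ ≡ 24 (mod 53), so λ ≡ 6·24 ≡ 38.
  x = λ² - 49 - 49 = 1444 - 98 ≡ 21; y = λ·(49 - 21) - 21 ≡ 36. → (21, 36)
add G: (21, 36) + (49, 21). λ = (21 - 36)/(49 - 21) ≡ 38/28 mod 53. 28⁻¹ ≡ 36 (mod 53) since 28·36 = 1008 ≡ 1, so λ ≡ 43.
  x = λ² - 21 - 49 = 1849 - 70 ≡ 30; y = λ·(21 - 30) - 36 ≡ 1. → (30, 1)
double: tangent at (30, 1): λ = (3·30² + 11)/(2·1) ≡ 8/2. 2⁻¹ ≡ 27 (mod 53) since 2·27 = 54 ≡ 1, so λ ≡ 8·27 ≡ 4.
  x = λ² - 30 - 30 = 16 - 60 ≡ 9; y = λ·(30 - 9) - 1 ≡ 30. → (9, 30)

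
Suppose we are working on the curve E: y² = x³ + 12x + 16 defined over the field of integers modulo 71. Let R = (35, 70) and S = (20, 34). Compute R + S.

(53, 43)

(35, 70) + (20, 34). λ = (34 - 70)/(20 - 35) ≡ 35/56 mod 71. 56⁻¹ ≡ 52 (mod 71), so λ ≡ 45.
  x = λ² - 35 - 20 = 2025 - 55 ≡ 53; y = λ·(35 - 53) - 70 ≡ 43. → (53, 43)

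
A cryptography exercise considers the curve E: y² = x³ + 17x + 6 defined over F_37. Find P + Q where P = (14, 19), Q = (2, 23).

(14, 19) + (2, 23). λ = (23 - 19)/(2 - 14) ≡ 4/25 mod 37. 25⁻¹ ≡ 3 (mod 37) since 25·3 = 75 ≡ 1, so λ ≡ 12.
  x = λ² - 14 - 2 = 144 - 16 ≡ 17; y = λ·(14 - 17) - 19 ≡ 19. → (17, 19)

(17, 19)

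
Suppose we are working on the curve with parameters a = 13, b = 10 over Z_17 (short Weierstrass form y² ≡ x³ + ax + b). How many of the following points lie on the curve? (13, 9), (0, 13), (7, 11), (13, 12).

(13, 9): 9² ≡ 13, rhs ≡ 13 → on.
(0, 13): 13² ≡ 16, rhs ≡ 10 → off.
(7, 11): 11² ≡ 2, rhs ≡ 2 → on.
(13, 12): 12² ≡ 8, rhs ≡ 13 → off.

2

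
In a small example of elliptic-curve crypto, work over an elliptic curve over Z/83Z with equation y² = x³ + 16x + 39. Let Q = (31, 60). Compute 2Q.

(32, 77)

tangent at (31, 60): λ = (3·31² + 16)/(2·60) ≡ 77/37. 37⁻¹ ≡ 9 (mod 83) since 37·9 = 333 ≡ 1, so λ ≡ 77·9 ≡ 29.
  x = λ² - 31 - 31 = 841 - 62 ≡ 32; y = λ·(31 - 32) - 60 ≡ 77. → (32, 77)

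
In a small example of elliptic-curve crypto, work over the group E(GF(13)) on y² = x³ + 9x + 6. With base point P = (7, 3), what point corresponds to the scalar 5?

(1, 4)

Double-and-add on 5 = (101)₂. Start with P = (7, 3) for the leading 1-bit.
double: tangent at (7, 3): λ = (3·7² + 9)/(2·3) ≡ 0/6. 6⁻¹ ≡ 11 (mod 13), so λ ≡ 0·11 ≡ 0.
  x = λ² - 7 - 7 = 0 - 14 ≡ 12; y = λ·(7 - 12) - 3 ≡ 10. → (12, 10)
double: tangent at (12, 10): λ = (3·12² + 9)/(2·10) ≡ 12/7. 7⁻¹ ≡ 2 (mod 13), so λ ≡ 12·2 ≡ 11.
  x = λ² - 12 - 12 = 121 - 24 ≡ 6; y = λ·(12 - 6) - 10 ≡ 4. → (6, 4)
add P: (6, 4) + (7, 3). λ = (3 - 4)/(7 - 6) ≡ 12/1 mod 13. 1⁻¹ ≡ 1 (mod 13), so λ ≡ 12.
  x = λ² - 6 - 7 = 144 - 13 ≡ 1; y = λ·(6 - 1) - 4 ≡ 4. → (1, 4)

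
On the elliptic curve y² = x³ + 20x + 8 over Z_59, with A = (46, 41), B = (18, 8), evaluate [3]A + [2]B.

(25, 47)

First 3A:
Repeated addition: build up to 3A.
2A: tangent at (46, 41): λ = (3·46² + 20)/(2·41) ≡ 55/23. 23⁻¹ ≡ 18 (mod 59), so λ ≡ 55·18 ≡ 46.
  x = λ² - 46 - 46 = 2116 - 92 ≡ 18; y = λ·(46 - 18) - 41 ≡ 8. → (18, 8)
3A: (18, 8) + (46, 41). λ = (41 - 8)/(46 - 18) ≡ 33/28 mod 59. 28⁻¹ ≡ 19 (mod 59), so λ ≡ 37.
  x = λ² - 18 - 46 = 1369 - 64 ≡ 7; y = λ·(18 - 7) - 8 ≡ 45. → (7, 45)
3A = (7, 45).
Next 2B:
Repeated addition: build up to 2B.
2B: tangent at (18, 8): λ = (3·18² + 20)/(2·8) ≡ 48/16. 16⁻¹ ≡ 48 (mod 59) since 16·48 = 768 ≡ 1, so λ ≡ 48·48 ≡ 3.
  x = λ² - 18 - 18 = 9 - 36 ≡ 32; y = λ·(18 - 32) - 8 ≡ 9. → (32, 9)
2B = (32, 9).
Finally 3A + 2B:
(7, 45) + (32, 9). λ = (9 - 45)/(32 - 7) ≡ 23/25 mod 59. 25⁻¹ ≡ 26 (mod 59), so λ ≡ 8.
  x = λ² - 7 - 32 = 64 - 39 ≡ 25; y = λ·(7 - 25) - 45 ≡ 47. → (25, 47)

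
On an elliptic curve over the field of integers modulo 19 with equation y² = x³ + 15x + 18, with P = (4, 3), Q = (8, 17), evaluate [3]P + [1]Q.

(6, 18)

First 3P:
Repeated addition: build up to 3P.
2P: tangent at (4, 3): λ = (3·4² + 15)/(2·3) ≡ 6/6. 6⁻¹ ≡ 16 (mod 19), so λ ≡ 6·16 ≡ 1.
  x = λ² - 4 - 4 = 1 - 8 ≡ 12; y = λ·(4 - 12) - 3 ≡ 8. → (12, 8)
3P: (12, 8) + (4, 3). λ = (3 - 8)/(4 - 12) ≡ 14/11 mod 19. 11⁻¹ ≡ 7 (mod 19), so λ ≡ 3.
  x = λ² - 12 - 4 = 9 - 16 ≡ 12; y = λ·(12 - 12) - 8 ≡ 11. → (12, 11)
3P = (12, 11).
Finally 3P + Q:
(12, 11) + (8, 17). λ = (17 - 11)/(8 - 12) ≡ 6/15 mod 19. 15⁻¹ ≡ 14 (mod 19) since 15·14 = 210 ≡ 1, so λ ≡ 8.
  x = λ² - 12 - 8 = 64 - 20 ≡ 6; y = λ·(12 - 6) - 11 ≡ 18. → (6, 18)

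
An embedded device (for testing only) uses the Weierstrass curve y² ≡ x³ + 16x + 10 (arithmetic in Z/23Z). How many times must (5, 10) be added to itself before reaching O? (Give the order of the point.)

6

2P: tangent at (5, 10): λ = (3·5² + 16)/(2·10) ≡ 22/20. 20⁻¹ ≡ 15 (mod 23), so λ ≡ 22·15 ≡ 8.
  x = λ² - 5 - 5 = 64 - 10 ≡ 8; y = λ·(5 - 8) - 10 ≡ 12. → (8, 12)
3P: (8, 12) + (5, 10). λ = (10 - 12)/(5 - 8) ≡ 21/20 mod 23. 20⁻¹ ≡ 15 (mod 23) since 20·15 = 300 ≡ 1, so λ ≡ 16.
  x = λ² - 8 - 5 = 256 - 13 ≡ 13; y = λ·(8 - 13) - 12 ≡ 0. → (13, 0)
4P: (13, 0) + (5, 10). λ = (10 - 0)/(5 - 13) ≡ 10/15 mod 23. 15⁻¹ ≡ 20 (mod 23), so λ ≡ 16.
  x = λ² - 13 - 5 = 256 - 18 ≡ 8; y = λ·(13 - 8) - 0 ≡ 11. → (8, 11)
5P: (8, 11) + (5, 10). λ = (10 - 11)/(5 - 8) ≡ 22/20 mod 23. 20⁻¹ ≡ 15 (mod 23), so λ ≡ 8.
  x = λ² - 8 - 5 = 64 - 13 ≡ 5; y = λ·(8 - 5) - 11 ≡ 13. → (5, 13)
6P: (5, 13) + (5, 10): same x and y₁ ≡ -y₂, so the sum is O.
6P = O, so the order is 6.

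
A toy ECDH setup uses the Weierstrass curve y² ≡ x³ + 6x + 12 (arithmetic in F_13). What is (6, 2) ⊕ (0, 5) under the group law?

(6, 2) + (0, 5). λ = (5 - 2)/(0 - 6) ≡ 3/7 mod 13. 7⁻¹ ≡ 2 (mod 13), so λ ≡ 6.
  x = λ² - 6 - 0 = 36 - 6 ≡ 4; y = λ·(6 - 4) - 2 ≡ 10. → (4, 10)

(4, 10)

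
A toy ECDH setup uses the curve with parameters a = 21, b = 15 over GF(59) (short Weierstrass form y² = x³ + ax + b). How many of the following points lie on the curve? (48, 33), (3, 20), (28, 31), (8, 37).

(48, 33): 33² ≡ 27, rhs ≡ 46 → off.
(3, 20): 20² ≡ 46, rhs ≡ 46 → on.
(28, 31): 31² ≡ 17, rhs ≡ 17 → on.
(8, 37): 37² ≡ 12, rhs ≡ 46 → off.

2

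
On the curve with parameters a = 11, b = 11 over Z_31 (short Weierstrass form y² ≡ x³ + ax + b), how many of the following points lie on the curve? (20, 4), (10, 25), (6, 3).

(20, 4): 4² ≡ 16, rhs ≡ 16 → on.
(10, 25): 25² ≡ 5, rhs ≡ 5 → on.
(6, 3): 3² ≡ 9, rhs ≡ 14 → off.

2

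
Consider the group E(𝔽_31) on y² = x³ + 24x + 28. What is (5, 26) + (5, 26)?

tangent at (5, 26): λ = (3·5² + 24)/(2·26) ≡ 6/21. 21⁻¹ ≡ 3 (mod 31) since 21·3 = 63 ≡ 1, so λ ≡ 6·3 ≡ 18.
  x = λ² - 5 - 5 = 324 - 10 ≡ 4; y = λ·(5 - 4) - 26 ≡ 23. → (4, 23)

(4, 23)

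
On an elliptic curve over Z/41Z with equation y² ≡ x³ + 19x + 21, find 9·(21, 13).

(6, 33)

Write P = (21, 13).
Double-and-add on 9 = (1001)₂. Start with P = (21, 13) for the leading 1-bit.
double: tangent at (21, 13): λ = (3·21² + 19)/(2·13) ≡ 30/26. 26⁻¹ ≡ 30 (mod 41), so λ ≡ 30·30 ≡ 39.
  x = λ² - 21 - 21 = 1521 - 42 ≡ 3; y = λ·(21 - 3) - 13 ≡ 33. → (3, 33)
double: tangent at (3, 33): λ = (3·3² + 19)/(2·33) ≡ 5/25. 25⁻¹ ≡ 23 (mod 41), so λ ≡ 5·23 ≡ 33.
  x = λ² - 3 - 3 = 1089 - 6 ≡ 17; y = λ·(3 - 17) - 33 ≡ 38. → (17, 38)
double: tangent at (17, 38): λ = (3·17² + 19)/(2·38) ≡ 25/35. 35⁻¹ ≡ 34 (mod 41) since 35·34 = 1190 ≡ 1, so λ ≡ 25·34 ≡ 30.
  x = λ² - 17 - 17 = 900 - 34 ≡ 5; y = λ·(17 - 5) - 38 ≡ 35. → (5, 35)
add P: (5, 35) + (21, 13). λ = (13 - 35)/(21 - 5) ≡ 19/16 mod 41. 16⁻¹ ≡ 18 (mod 41), so λ ≡ 14.
  x = λ² - 5 - 21 = 196 - 26 ≡ 6; y = λ·(5 - 6) - 35 ≡ 33. → (6, 33)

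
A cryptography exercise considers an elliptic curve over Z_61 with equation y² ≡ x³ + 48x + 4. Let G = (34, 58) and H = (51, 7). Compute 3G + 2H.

(59, 49)

First 3G:
Repeated addition: build up to 3G.
2G: tangent at (34, 58): λ = (3·34² + 48)/(2·58) ≡ 39/55. 55⁻¹ ≡ 10 (mod 61) since 55·10 = 550 ≡ 1, so λ ≡ 39·10 ≡ 24.
  x = λ² - 34 - 34 = 576 - 68 ≡ 20; y = λ·(34 - 20) - 58 ≡ 34. → (20, 34)
3G: (20, 34) + (34, 58). λ = (58 - 34)/(34 - 20) ≡ 24/14 mod 61. 14⁻¹ ≡ 48 (mod 61) since 14·48 = 672 ≡ 1, so λ ≡ 54.
  x = λ² - 20 - 34 = 2916 - 54 ≡ 56; y = λ·(20 - 56) - 34 ≡ 35. → (56, 35)
3G = (56, 35).
Next 2H:
Repeated addition: build up to 2H.
2H: tangent at (51, 7): λ = (3·51² + 48)/(2·7) ≡ 43/14. 14⁻¹ ≡ 48 (mod 61), so λ ≡ 43·48 ≡ 51.
  x = λ² - 51 - 51 = 2601 - 102 ≡ 59; y = λ·(51 - 59) - 7 ≡ 12. → (59, 12)
2H = (59, 12).
Finally 3G + 2H:
(56, 35) + (59, 12). λ = (12 - 35)/(59 - 56) ≡ 38/3 mod 61. 3⁻¹ ≡ 41 (mod 61) since 3·41 = 123 ≡ 1, so λ ≡ 33.
  x = λ² - 56 - 59 = 1089 - 115 ≡ 59; y = λ·(56 - 59) - 35 ≡ 49. → (59, 49)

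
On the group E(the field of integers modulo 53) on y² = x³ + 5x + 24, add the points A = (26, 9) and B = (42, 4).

(47, 34)

(26, 9) + (42, 4). λ = (4 - 9)/(42 - 26) ≡ 48/16 mod 53. 16⁻¹ ≡ 10 (mod 53), so λ ≡ 3.
  x = λ² - 26 - 42 = 9 - 68 ≡ 47; y = λ·(26 - 47) - 9 ≡ 34. → (47, 34)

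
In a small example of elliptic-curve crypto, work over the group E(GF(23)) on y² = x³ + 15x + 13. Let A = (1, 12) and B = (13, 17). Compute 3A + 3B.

First 3A:
Repeated addition: build up to 3A.
2A: tangent at (1, 12): λ = (3·1² + 15)/(2·12) ≡ 18/1. 1⁻¹ ≡ 1 (mod 23), so λ ≡ 18·1 ≡ 18.
  x = λ² - 1 - 1 = 324 - 2 ≡ 0; y = λ·(1 - 0) - 12 ≡ 6. → (0, 6)
3A: (0, 6) + (1, 12). λ = (12 - 6)/(1 - 0) ≡ 6/1 mod 23. 1⁻¹ ≡ 1 (mod 23), so λ ≡ 6.
  x = λ² - 0 - 1 = 36 - 1 ≡ 12; y = λ·(0 - 12) - 6 ≡ 14. → (12, 14)
3A = (12, 14).
Next 3B:
Repeated addition: build up to 3B.
2B: tangent at (13, 17): λ = (3·13² + 15)/(2·17) ≡ 16/11. 11⁻¹ ≡ 21 (mod 23) since 11·21 = 231 ≡ 1, so λ ≡ 16·21 ≡ 14.
  x = λ² - 13 - 13 = 196 - 26 ≡ 9; y = λ·(13 - 9) - 17 ≡ 16. → (9, 16)
3B: (9, 16) + (13, 17). λ = (17 - 16)/(13 - 9) ≡ 1/4 mod 23. 4⁻¹ ≡ 6 (mod 23) since 4·6 = 24 ≡ 1, so λ ≡ 6.
  x = λ² - 9 - 13 = 36 - 22 ≡ 14; y = λ·(9 - 14) - 16 ≡ 0. → (14, 0)
3B = (14, 0).
Finally 3A + 3B:
(12, 14) + (14, 0). λ = (0 - 14)/(14 - 12) ≡ 9/2 mod 23. 2⁻¹ ≡ 12 (mod 23) since 2·12 = 24 ≡ 1, so λ ≡ 16.
  x = λ² - 12 - 14 = 256 - 26 ≡ 0; y = λ·(12 - 0) - 14 ≡ 17. → (0, 17)

(0, 17)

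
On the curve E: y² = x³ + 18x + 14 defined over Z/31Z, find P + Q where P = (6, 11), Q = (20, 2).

(10, 27)

(6, 11) + (20, 2). λ = (2 - 11)/(20 - 6) ≡ 22/14 mod 31. 14⁻¹ ≡ 20 (mod 31), so λ ≡ 6.
  x = λ² - 6 - 20 = 36 - 26 ≡ 10; y = λ·(6 - 10) - 11 ≡ 27. → (10, 27)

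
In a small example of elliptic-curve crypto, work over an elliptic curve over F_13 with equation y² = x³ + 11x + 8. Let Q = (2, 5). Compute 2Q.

(10, 0)

tangent at (2, 5): λ = (3·2² + 11)/(2·5) ≡ 10/10. 10⁻¹ ≡ 4 (mod 13) since 10·4 = 40 ≡ 1, so λ ≡ 10·4 ≡ 1.
  x = λ² - 2 - 2 = 1 - 4 ≡ 10; y = λ·(2 - 10) - 5 ≡ 0. → (10, 0)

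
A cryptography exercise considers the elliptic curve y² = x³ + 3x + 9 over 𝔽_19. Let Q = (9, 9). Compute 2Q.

tangent at (9, 9): λ = (3·9² + 3)/(2·9) ≡ 18/18. 18⁻¹ ≡ 18 (mod 19), so λ ≡ 18·18 ≡ 1.
  x = λ² - 9 - 9 = 1 - 18 ≡ 2; y = λ·(9 - 2) - 9 ≡ 17. → (2, 17)

(2, 17)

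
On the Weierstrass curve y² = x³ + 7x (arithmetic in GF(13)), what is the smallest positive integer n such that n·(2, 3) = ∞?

2P: tangent at (2, 3): λ = (3·2² + 7)/(2·3) ≡ 6/6. 6⁻¹ ≡ 11 (mod 13), so λ ≡ 6·11 ≡ 1.
  x = λ² - 2 - 2 = 1 - 4 ≡ 10; y = λ·(2 - 10) - 3 ≡ 2. → (10, 2)
3P: (10, 2) + (2, 3). λ = (3 - 2)/(2 - 10) ≡ 1/5 mod 13. 5⁻¹ ≡ 8 (mod 13) since 5·8 = 40 ≡ 1, so λ ≡ 8.
  x = λ² - 10 - 2 = 64 - 12 ≡ 0; y = λ·(10 - 0) - 2 ≡ 0. → (0, 0)
4P: (0, 0) + (2, 3). λ = (3 - 0)/(2 - 0) ≡ 3/2 mod 13. 2⁻¹ ≡ 7 (mod 13), so λ ≡ 8.
  x = λ² - 0 - 2 = 64 - 2 ≡ 10; y = λ·(0 - 10) - 0 ≡ 11. → (10, 11)
5P: (10, 11) + (2, 3). λ = (3 - 11)/(2 - 10) ≡ 5/5 mod 13. 5⁻¹ ≡ 8 (mod 13) since 5·8 = 40 ≡ 1, so λ ≡ 1.
  x = λ² - 10 - 2 = 1 - 12 ≡ 2; y = λ·(10 - 2) - 11 ≡ 10. → (2, 10)
6P: (2, 10) + (2, 3): same x and y₁ ≡ -y₂, so the sum is ∞.
6P = ∞, so the order is 6.

6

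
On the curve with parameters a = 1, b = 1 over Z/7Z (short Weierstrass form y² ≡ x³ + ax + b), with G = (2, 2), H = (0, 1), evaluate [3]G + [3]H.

(2, 5)

First 3G:
Repeated addition: build up to 3G.
2G: tangent at (2, 2): λ = (3·2² + 1)/(2·2) ≡ 6/4. 4⁻¹ ≡ 2 (mod 7) since 4·2 = 8 ≡ 1, so λ ≡ 6·2 ≡ 5.
  x = λ² - 2 - 2 = 25 - 4 ≡ 0; y = λ·(2 - 0) - 2 ≡ 1. → (0, 1)
3G: (0, 1) + (2, 2). λ = (2 - 1)/(2 - 0) ≡ 1/2 mod 7. 2⁻¹ ≡ 4 (mod 7) since 2·4 = 8 ≡ 1, so λ ≡ 4.
  x = λ² - 0 - 2 = 16 - 2 ≡ 0; y = λ·(0 - 0) - 1 ≡ 6. → (0, 6)
3G = (0, 6).
Next 3H:
Repeated addition: build up to 3H.
2H: tangent at (0, 1): λ = (3·0² + 1)/(2·1) ≡ 1/2. 2⁻¹ ≡ 4 (mod 7), so λ ≡ 1·4 ≡ 4.
  x = λ² - 0 - 0 = 16 - 0 ≡ 2; y = λ·(0 - 2) - 1 ≡ 5. → (2, 5)
3H: (2, 5) + (0, 1). λ = (1 - 5)/(0 - 2) ≡ 3/5 mod 7. 5⁻¹ ≡ 3 (mod 7) since 5·3 = 15 ≡ 1, so λ ≡ 2.
  x = λ² - 2 - 0 = 4 - 2 ≡ 2; y = λ·(2 - 2) - 5 ≡ 2. → (2, 2)
3H = (2, 2).
Finally 3G + 3H:
(0, 6) + (2, 2). λ = (2 - 6)/(2 - 0) ≡ 3/2 mod 7. 2⁻¹ ≡ 4 (mod 7) since 2·4 = 8 ≡ 1, so λ ≡ 5.
  x = λ² - 0 - 2 = 25 - 2 ≡ 2; y = λ·(0 - 2) - 6 ≡ 5. → (2, 5)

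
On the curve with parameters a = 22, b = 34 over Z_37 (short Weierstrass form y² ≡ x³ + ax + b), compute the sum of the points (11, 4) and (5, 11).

(9, 6)

(11, 4) + (5, 11). λ = (11 - 4)/(5 - 11) ≡ 7/31 mod 37. 31⁻¹ ≡ 6 (mod 37), so λ ≡ 5.
  x = λ² - 11 - 5 = 25 - 16 ≡ 9; y = λ·(11 - 9) - 4 ≡ 6. → (9, 6)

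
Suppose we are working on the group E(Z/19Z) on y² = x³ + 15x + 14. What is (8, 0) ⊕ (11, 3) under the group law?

(8, 0) + (11, 3). λ = (3 - 0)/(11 - 8) ≡ 3/3 mod 19. 3⁻¹ ≡ 13 (mod 19), so λ ≡ 1.
  x = λ² - 8 - 11 = 1 - 19 ≡ 1; y = λ·(8 - 1) - 0 ≡ 7. → (1, 7)

(1, 7)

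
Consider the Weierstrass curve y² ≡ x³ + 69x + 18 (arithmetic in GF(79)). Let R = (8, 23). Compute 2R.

(57, 27)

tangent at (8, 23): λ = (3·8² + 69)/(2·23) ≡ 24/46. 46⁻¹ ≡ 67 (mod 79) since 46·67 = 3082 ≡ 1, so λ ≡ 24·67 ≡ 28.
  x = λ² - 8 - 8 = 784 - 16 ≡ 57; y = λ·(8 - 57) - 23 ≡ 27. → (57, 27)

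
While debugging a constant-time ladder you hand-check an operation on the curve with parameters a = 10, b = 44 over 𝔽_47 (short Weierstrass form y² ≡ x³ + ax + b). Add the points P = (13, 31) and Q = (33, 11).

(2, 5)

(13, 31) + (33, 11). λ = (11 - 31)/(33 - 13) ≡ 27/20 mod 47. 20⁻¹ ≡ 40 (mod 47), so λ ≡ 46.
  x = λ² - 13 - 33 = 2116 - 46 ≡ 2; y = λ·(13 - 2) - 31 ≡ 5. → (2, 5)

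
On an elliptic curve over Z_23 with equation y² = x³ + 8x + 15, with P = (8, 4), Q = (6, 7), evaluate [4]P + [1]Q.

(1, 1)

First 4P:
Double-and-add on 4 = (100)₂. Start with P = (8, 4) for the leading 1-bit.
double: tangent at (8, 4): λ = (3·8² + 8)/(2·4) ≡ 16/8. 8⁻¹ ≡ 3 (mod 23), so λ ≡ 16·3 ≡ 2.
  x = λ² - 8 - 8 = 4 - 16 ≡ 11; y = λ·(8 - 11) - 4 ≡ 13. → (11, 13)
double: tangent at (11, 13): λ = (3·11² + 8)/(2·13) ≡ 3/3. 3⁻¹ ≡ 8 (mod 23), so λ ≡ 3·8 ≡ 1.
  x = λ² - 11 - 11 = 1 - 22 ≡ 2; y = λ·(11 - 2) - 13 ≡ 19. → (2, 19)
4P = (2, 19).
Finally 4P + Q:
(2, 19) + (6, 7). λ = (7 - 19)/(6 - 2) ≡ 11/4 mod 23. 4⁻¹ ≡ 6 (mod 23) since 4·6 = 24 ≡ 1, so λ ≡ 20.
  x = λ² - 2 - 6 = 400 - 8 ≡ 1; y = λ·(2 - 1) - 19 ≡ 1. → (1, 1)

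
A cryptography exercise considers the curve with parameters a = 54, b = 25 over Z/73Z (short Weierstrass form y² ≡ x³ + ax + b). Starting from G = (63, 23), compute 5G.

(23, 41)

Double-and-add on 5 = (101)₂. Start with G = (63, 23) for the leading 1-bit.
double: tangent at (63, 23): λ = (3·63² + 54)/(2·23) ≡ 62/46. 46⁻¹ ≡ 27 (mod 73), so λ ≡ 62·27 ≡ 68.
  x = λ² - 63 - 63 = 4624 - 126 ≡ 45; y = λ·(63 - 45) - 23 ≡ 33. → (45, 33)
double: tangent at (45, 33): λ = (3·45² + 54)/(2·33) ≡ 70/66. 66⁻¹ ≡ 52 (mod 73), so λ ≡ 70·52 ≡ 63.
  x = λ² - 45 - 45 = 3969 - 90 ≡ 10; y = λ·(45 - 10) - 33 ≡ 55. → (10, 55)
add G: (10, 55) + (63, 23). λ = (23 - 55)/(63 - 10) ≡ 41/53 mod 73. 53⁻¹ ≡ 62 (mod 73) since 53·62 = 3286 ≡ 1, so λ ≡ 60.
  x = λ² - 10 - 63 = 3600 - 73 ≡ 23; y = λ·(10 - 23) - 55 ≡ 41. → (23, 41)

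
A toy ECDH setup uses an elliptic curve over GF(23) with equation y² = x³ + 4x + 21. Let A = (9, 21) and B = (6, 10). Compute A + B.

(9, 21) + (6, 10). λ = (10 - 21)/(6 - 9) ≡ 12/20 mod 23. 20⁻¹ ≡ 15 (mod 23) since 20·15 = 300 ≡ 1, so λ ≡ 19.
  x = λ² - 9 - 6 = 361 - 15 ≡ 1; y = λ·(9 - 1) - 21 ≡ 16. → (1, 16)

(1, 16)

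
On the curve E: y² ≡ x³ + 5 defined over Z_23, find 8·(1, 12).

(12, 13)

Write P = (1, 12).
Repeated addition: build up to 8P.
2P: tangent at (1, 12): λ = (3·1² + 0)/(2·12) ≡ 3/1. 1⁻¹ ≡ 1 (mod 23), so λ ≡ 3·1 ≡ 3.
  x = λ² - 1 - 1 = 9 - 2 ≡ 7; y = λ·(1 - 7) - 12 ≡ 16. → (7, 16)
3P: (7, 16) + (1, 12). λ = (12 - 16)/(1 - 7) ≡ 19/17 mod 23. 17⁻¹ ≡ 19 (mod 23), so λ ≡ 16.
  x = λ² - 7 - 1 = 256 - 8 ≡ 18; y = λ·(7 - 18) - 16 ≡ 15. → (18, 15)
4P: (18, 15) + (1, 12). λ = (12 - 15)/(1 - 18) ≡ 20/6 mod 23. 6⁻¹ ≡ 4 (mod 23), so λ ≡ 11.
  x = λ² - 18 - 1 = 121 - 19 ≡ 10; y = λ·(18 - 10) - 15 ≡ 4. → (10, 4)
5P: (10, 4) + (1, 12). λ = (12 - 4)/(1 - 10) ≡ 8/14 mod 23. 14⁻¹ ≡ 5 (mod 23), so λ ≡ 17.
  x = λ² - 10 - 1 = 289 - 11 ≡ 2; y = λ·(10 - 2) - 4 ≡ 17. → (2, 17)
6P: (2, 17) + (1, 12). λ = (12 - 17)/(1 - 2) ≡ 18/22 mod 23. 22⁻¹ ≡ 22 (mod 23), so λ ≡ 5.
  x = λ² - 2 - 1 = 25 - 3 ≡ 22; y = λ·(2 - 22) - 17 ≡ 21. → (22, 21)
7P: (22, 21) + (1, 12). λ = (12 - 21)/(1 - 22) ≡ 14/2 mod 23. 2⁻¹ ≡ 12 (mod 23) since 2·12 = 24 ≡ 1, so λ ≡ 7.
  x = λ² - 22 - 1 = 49 - 23 ≡ 3; y = λ·(22 - 3) - 21 ≡ 20. → (3, 20)
8P: (3, 20) + (1, 12). λ = (12 - 20)/(1 - 3) ≡ 15/21 mod 23. 21⁻¹ ≡ 11 (mod 23), so λ ≡ 4.
  x = λ² - 3 - 1 = 16 - 4 ≡ 12; y = λ·(3 - 12) - 20 ≡ 13. → (12, 13)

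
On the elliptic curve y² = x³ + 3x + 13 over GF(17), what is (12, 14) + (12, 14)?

tangent at (12, 14): λ = (3·12² + 3)/(2·14) ≡ 10/11. 11⁻¹ ≡ 14 (mod 17), so λ ≡ 10·14 ≡ 4.
  x = λ² - 12 - 12 = 16 - 24 ≡ 9; y = λ·(12 - 9) - 14 ≡ 15. → (9, 15)

(9, 15)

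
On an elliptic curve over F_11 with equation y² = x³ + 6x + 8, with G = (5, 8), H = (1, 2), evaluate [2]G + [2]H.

First 2G:
Repeated addition: build up to 2G.
2G: tangent at (5, 8): λ = (3·5² + 6)/(2·8) ≡ 4/5. 5⁻¹ ≡ 9 (mod 11), so λ ≡ 4·9 ≡ 3.
  x = λ² - 5 - 5 = 9 - 10 ≡ 10; y = λ·(5 - 10) - 8 ≡ 10. → (10, 10)
2G = (10, 10).
Next 2H:
Repeated addition: build up to 2H.
2H: tangent at (1, 2): λ = (3·1² + 6)/(2·2) ≡ 9/4. 4⁻¹ ≡ 3 (mod 11), so λ ≡ 9·3 ≡ 5.
  x = λ² - 1 - 1 = 25 - 2 ≡ 1; y = λ·(1 - 1) - 2 ≡ 9. → (1, 9)
2H = (1, 9).
Finally 2G + 2H:
(10, 10) + (1, 9). λ = (9 - 10)/(1 - 10) ≡ 10/2 mod 11. 2⁻¹ ≡ 6 (mod 11) since 2·6 = 12 ≡ 1, so λ ≡ 5.
  x = λ² - 10 - 1 = 25 - 11 ≡ 3; y = λ·(10 - 3) - 10 ≡ 3. → (3, 3)

(3, 3)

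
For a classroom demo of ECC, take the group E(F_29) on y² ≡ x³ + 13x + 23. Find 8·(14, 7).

(17, 16)

Write G = (14, 7).
Double-and-add on 8 = (1000)₂. Start with G = (14, 7) for the leading 1-bit.
double: tangent at (14, 7): λ = (3·14² + 13)/(2·7) ≡ 21/14. 14⁻¹ ≡ 27 (mod 29), so λ ≡ 21·27 ≡ 16.
  x = λ² - 14 - 14 = 256 - 28 ≡ 25; y = λ·(14 - 25) - 7 ≡ 20. → (25, 20)
double: tangent at (25, 20): λ = (3·25² + 13)/(2·20) ≡ 3/11. 11⁻¹ ≡ 8 (mod 29), so λ ≡ 3·8 ≡ 24.
  x = λ² - 25 - 25 = 576 - 50 ≡ 4; y = λ·(25 - 4) - 20 ≡ 20. → (4, 20)
double: tangent at (4, 20): λ = (3·4² + 13)/(2·20) ≡ 3/11. 11⁻¹ ≡ 8 (mod 29), so λ ≡ 3·8 ≡ 24.
  x = λ² - 4 - 4 = 576 - 8 ≡ 17; y = λ·(4 - 17) - 20 ≡ 16. → (17, 16)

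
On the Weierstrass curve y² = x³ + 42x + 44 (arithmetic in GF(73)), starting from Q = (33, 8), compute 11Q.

(32, 49)

Repeated addition: build up to 11Q.
2Q: tangent at (33, 8): λ = (3·33² + 42)/(2·8) ≡ 24/16. 16⁻¹ ≡ 32 (mod 73), so λ ≡ 24·32 ≡ 38.
  x = λ² - 33 - 33 = 1444 - 66 ≡ 64; y = λ·(33 - 64) - 8 ≡ 55. → (64, 55)
3Q: (64, 55) + (33, 8). λ = (8 - 55)/(33 - 64) ≡ 26/42 mod 73. 42⁻¹ ≡ 40 (mod 73), so λ ≡ 18.
  x = λ² - 64 - 33 = 324 - 97 ≡ 8; y = λ·(64 - 8) - 55 ≡ 4. → (8, 4)
4Q: (8, 4) + (33, 8). λ = (8 - 4)/(33 - 8) ≡ 4/25 mod 73. 25⁻¹ ≡ 38 (mod 73), so λ ≡ 6.
  x = λ² - 8 - 33 = 36 - 41 ≡ 68; y = λ·(8 - 68) - 4 ≡ 1. → (68, 1)
5Q: (68, 1) + (33, 8). λ = (8 - 1)/(33 - 68) ≡ 7/38 mod 73. 38⁻¹ ≡ 25 (mod 73) since 38·25 = 950 ≡ 1, so λ ≡ 29.
  x = λ² - 68 - 33 = 841 - 101 ≡ 10; y = λ·(68 - 10) - 1 ≡ 2. → (10, 2)
6Q: (10, 2) + (33, 8). λ = (8 - 2)/(33 - 10) ≡ 6/23 mod 73. 23⁻¹ ≡ 54 (mod 73), so λ ≡ 32.
  x = λ² - 10 - 33 = 1024 - 43 ≡ 32; y = λ·(10 - 32) - 2 ≡ 24. → (32, 24)
7Q: (32, 24) + (33, 8). λ = (8 - 24)/(33 - 32) ≡ 57/1 mod 73. 1⁻¹ ≡ 1 (mod 73), so λ ≡ 57.
  x = λ² - 32 - 33 = 3249 - 65 ≡ 45; y = λ·(32 - 45) - 24 ≡ 38. → (45, 38)
8Q: (45, 38) + (33, 8). λ = (8 - 38)/(33 - 45) ≡ 43/61 mod 73. 61⁻¹ ≡ 6 (mod 73), so λ ≡ 39.
  x = λ² - 45 - 33 = 1521 - 78 ≡ 56; y = λ·(45 - 56) - 38 ≡ 44. → (56, 44)
9Q: (56, 44) + (33, 8). λ = (8 - 44)/(33 - 56) ≡ 37/50 mod 73. 50⁻¹ ≡ 19 (mod 73) since 50·19 = 950 ≡ 1, so λ ≡ 46.
  x = λ² - 56 - 33 = 2116 - 89 ≡ 56; y = λ·(56 - 56) - 44 ≡ 29. → (56, 29)
10Q: (56, 29) + (33, 8). λ = (8 - 29)/(33 - 56) ≡ 52/50 mod 73. 50⁻¹ ≡ 19 (mod 73), so λ ≡ 39.
  x = λ² - 56 - 33 = 1521 - 89 ≡ 45; y = λ·(56 - 45) - 29 ≡ 35. → (45, 35)
11Q: (45, 35) + (33, 8). λ = (8 - 35)/(33 - 45) ≡ 46/61 mod 73. 61⁻¹ ≡ 6 (mod 73), so λ ≡ 57.
  x = λ² - 45 - 33 = 3249 - 78 ≡ 32; y = λ·(45 - 32) - 35 ≡ 49. → (32, 49)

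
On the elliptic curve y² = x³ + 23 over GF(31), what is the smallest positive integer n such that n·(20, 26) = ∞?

2P: tangent at (20, 26): λ = (3·20² + 0)/(2·26) ≡ 22/21. 21⁻¹ ≡ 3 (mod 31) since 21·3 = 63 ≡ 1, so λ ≡ 22·3 ≡ 4.
  x = λ² - 20 - 20 = 16 - 40 ≡ 7; y = λ·(20 - 7) - 26 ≡ 26. → (7, 26)
3P: (7, 26) + (20, 26). λ = (26 - 26)/(20 - 7) ≡ 0/13 mod 31. 13⁻¹ ≡ 12 (mod 31), so λ ≡ 0.
  x = λ² - 7 - 20 = 0 - 27 ≡ 4; y = λ·(7 - 4) - 26 ≡ 5. → (4, 5)
4P: (4, 5) + (20, 26). λ = (26 - 5)/(20 - 4) ≡ 21/16 mod 31. 16⁻¹ ≡ 2 (mod 31), so λ ≡ 11.
  x = λ² - 4 - 20 = 121 - 24 ≡ 4; y = λ·(4 - 4) - 5 ≡ 26. → (4, 26)
5P: (4, 26) + (20, 26). λ = (26 - 26)/(20 - 4) ≡ 0/16 mod 31. 16⁻¹ ≡ 2 (mod 31) since 16·2 = 32 ≡ 1, so λ ≡ 0.
  x = λ² - 4 - 20 = 0 - 24 ≡ 7; y = λ·(4 - 7) - 26 ≡ 5. → (7, 5)
6P: (7, 5) + (20, 26). λ = (26 - 5)/(20 - 7) ≡ 21/13 mod 31. 13⁻¹ ≡ 12 (mod 31) since 13·12 = 156 ≡ 1, so λ ≡ 4.
  x = λ² - 7 - 20 = 16 - 27 ≡ 20; y = λ·(7 - 20) - 5 ≡ 5. → (20, 5)
7P: (20, 5) + (20, 26): same x and y₁ ≡ -y₂, so the sum is ∞.
7P = ∞, so the order is 7.

7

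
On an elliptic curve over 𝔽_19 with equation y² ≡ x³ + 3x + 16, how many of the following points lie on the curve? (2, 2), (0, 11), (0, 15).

(2, 2): 2² ≡ 4, rhs ≡ 11 → off.
(0, 11): 11² ≡ 7, rhs ≡ 16 → off.
(0, 15): 15² ≡ 16, rhs ≡ 16 → on.

1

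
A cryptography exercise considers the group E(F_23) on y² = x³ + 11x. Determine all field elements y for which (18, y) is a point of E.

x³ + 11x + 0 = 6030 ≡ 4 (mod 23).
Square roots of 4 mod 23: 2 and 21 (since 2² = 4 ≡ 4).

2, 21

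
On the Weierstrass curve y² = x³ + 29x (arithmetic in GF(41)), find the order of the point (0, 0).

2P: (0, 0) + (0, 0): same x and y₁ ≡ -y₂, so the sum is ∞.
2P = ∞, so the order is 2.

2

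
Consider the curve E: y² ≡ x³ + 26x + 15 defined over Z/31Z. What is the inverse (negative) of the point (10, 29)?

-(10, 29) = (10, -29 mod 31) = (10, 2).

(10, 2)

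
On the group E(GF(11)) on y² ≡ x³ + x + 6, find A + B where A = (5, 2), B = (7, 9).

(5, 2) + (7, 9). λ = (9 - 2)/(7 - 5) ≡ 7/2 mod 11. 2⁻¹ ≡ 6 (mod 11), so λ ≡ 9.
  x = λ² - 5 - 7 = 81 - 12 ≡ 3; y = λ·(5 - 3) - 2 ≡ 5. → (3, 5)

(3, 5)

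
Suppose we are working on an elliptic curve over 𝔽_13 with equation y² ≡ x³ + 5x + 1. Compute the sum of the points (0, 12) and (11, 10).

(0, 12) + (11, 10). λ = (10 - 12)/(11 - 0) ≡ 11/11 mod 13. 11⁻¹ ≡ 6 (mod 13), so λ ≡ 1.
  x = λ² - 0 - 11 = 1 - 11 ≡ 3; y = λ·(0 - 3) - 12 ≡ 11. → (3, 11)

(3, 11)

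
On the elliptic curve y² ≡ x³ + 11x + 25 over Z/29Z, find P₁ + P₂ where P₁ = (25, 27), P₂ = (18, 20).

(16, 11)

(25, 27) + (18, 20). λ = (20 - 27)/(18 - 25) ≡ 22/22 mod 29. 22⁻¹ ≡ 4 (mod 29), so λ ≡ 1.
  x = λ² - 25 - 18 = 1 - 43 ≡ 16; y = λ·(25 - 16) - 27 ≡ 11. → (16, 11)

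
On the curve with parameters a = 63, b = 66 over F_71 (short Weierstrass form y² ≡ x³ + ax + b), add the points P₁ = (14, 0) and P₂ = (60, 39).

(5, 3)

(14, 0) + (60, 39). λ = (39 - 0)/(60 - 14) ≡ 39/46 mod 71. 46⁻¹ ≡ 17 (mod 71) since 46·17 = 782 ≡ 1, so λ ≡ 24.
  x = λ² - 14 - 60 = 576 - 74 ≡ 5; y = λ·(14 - 5) - 0 ≡ 3. → (5, 3)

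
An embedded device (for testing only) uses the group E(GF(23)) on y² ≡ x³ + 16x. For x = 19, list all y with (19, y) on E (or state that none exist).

none

x³ + 16x + 0 = 7163 ≡ 10 (mod 23).
10 is a non-residue mod 23; no y exists.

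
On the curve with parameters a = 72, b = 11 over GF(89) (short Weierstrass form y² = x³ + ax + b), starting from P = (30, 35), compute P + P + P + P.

(66, 61)

Double-and-add on 4 = (100)₂. Start with P = (30, 35) for the leading 1-bit.
double: tangent at (30, 35): λ = (3·30² + 72)/(2·35) ≡ 13/70. 70⁻¹ ≡ 14 (mod 89) since 70·14 = 980 ≡ 1, so λ ≡ 13·14 ≡ 4.
  x = λ² - 30 - 30 = 16 - 60 ≡ 45; y = λ·(30 - 45) - 35 ≡ 83. → (45, 83)
double: tangent at (45, 83): λ = (3·45² + 72)/(2·83) ≡ 6/77. 77⁻¹ ≡ 37 (mod 89) since 77·37 = 2849 ≡ 1, so λ ≡ 6·37 ≡ 44.
  x = λ² - 45 - 45 = 1936 - 90 ≡ 66; y = λ·(45 - 66) - 83 ≡ 61. → (66, 61)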